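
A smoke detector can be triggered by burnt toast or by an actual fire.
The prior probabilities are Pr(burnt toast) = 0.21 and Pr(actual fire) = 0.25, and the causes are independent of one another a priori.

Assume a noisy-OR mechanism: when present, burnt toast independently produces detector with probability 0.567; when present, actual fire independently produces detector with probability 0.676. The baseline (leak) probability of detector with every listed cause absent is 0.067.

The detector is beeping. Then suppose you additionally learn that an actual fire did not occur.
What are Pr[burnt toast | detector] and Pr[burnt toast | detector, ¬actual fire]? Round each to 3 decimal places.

Pr[burnt toast | detector] ≈ 0.440; Pr[burnt toast | detector, ¬actual fire] ≈ 0.703

Under noisy-OR, P(detector | causes) = 1 − (1−0.067)·∏(1−qᵢ) over the active causes.
Sum P(detector|·) weighted by the priors over the 4 (burnt toast, actual fire) configurations:
  P(detector) = 0.067·0.79·0.75 + 0.697708·0.79·0.25 + 0.596011·0.21·0.75 + 0.869108·0.21·0.25
        = 0.039698 + 0.137797 + 0.093872 + 0.045628 = 0.316995
Configurations with burnt toast contribute 0.139500, so
  P(burnt toast | detector) = 0.139500 / 0.316995 ≈ 0.440

Now condition on the additional information:
P(detector | ¬actual fire) = 0.067×0.79 + 0.596011×0.21 = 0.052930 + 0.125162 = 0.178092
Of this, 0.125162 comes from 0.596011×0.21 (the burnt toast=true cases).
Hence the posterior is 0.125162/0.178092 ≈ 0.703.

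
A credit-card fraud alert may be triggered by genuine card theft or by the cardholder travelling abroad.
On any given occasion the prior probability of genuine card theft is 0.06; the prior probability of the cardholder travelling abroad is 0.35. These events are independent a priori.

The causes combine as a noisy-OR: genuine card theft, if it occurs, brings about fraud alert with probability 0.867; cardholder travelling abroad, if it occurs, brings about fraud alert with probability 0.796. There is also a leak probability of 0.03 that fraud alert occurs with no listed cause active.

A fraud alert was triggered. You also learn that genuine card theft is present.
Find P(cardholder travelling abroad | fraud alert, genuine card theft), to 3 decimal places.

Under noisy-OR, P(fraud alert | causes) = 1 − (1−0.03)·∏(1−qᵢ) over the active causes.
P(fraud alert | genuine card theft) = 0.87099·0.65 + 0.973682·0.35 = 0.566144 + 0.340789 = 0.906933
The cardholder travelling abroad-present share is 0.973682·0.35 = 0.340789.
Hence the posterior is 0.340789/0.906933 ≈ 0.376.

P(cardholder travelling abroad | fraud alert, genuine card theft) ≈ 0.376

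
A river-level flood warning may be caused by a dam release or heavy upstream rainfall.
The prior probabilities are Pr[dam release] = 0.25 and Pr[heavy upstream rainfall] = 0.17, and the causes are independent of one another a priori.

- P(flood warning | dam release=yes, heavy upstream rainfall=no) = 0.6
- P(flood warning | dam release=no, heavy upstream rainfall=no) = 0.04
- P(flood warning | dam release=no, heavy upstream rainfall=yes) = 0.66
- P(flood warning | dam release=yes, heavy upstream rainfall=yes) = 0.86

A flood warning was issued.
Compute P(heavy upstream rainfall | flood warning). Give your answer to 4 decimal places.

P(heavy upstream rainfall | flood warning) ≈ 0.4469

For the numerator, keep only heavy upstream rainfall=true terms: 0.084150 + 0.036550 = 0.120700
Denominator P(flood warning): 0.04·0.75·0.83 + 0.66·0.75·0.17 + 0.6·0.25·0.83 + 0.86·0.25·0.17 = 0.270100
P(heavy upstream rainfall | flood warning) = 0.120700/0.270100 ≈ 0.4469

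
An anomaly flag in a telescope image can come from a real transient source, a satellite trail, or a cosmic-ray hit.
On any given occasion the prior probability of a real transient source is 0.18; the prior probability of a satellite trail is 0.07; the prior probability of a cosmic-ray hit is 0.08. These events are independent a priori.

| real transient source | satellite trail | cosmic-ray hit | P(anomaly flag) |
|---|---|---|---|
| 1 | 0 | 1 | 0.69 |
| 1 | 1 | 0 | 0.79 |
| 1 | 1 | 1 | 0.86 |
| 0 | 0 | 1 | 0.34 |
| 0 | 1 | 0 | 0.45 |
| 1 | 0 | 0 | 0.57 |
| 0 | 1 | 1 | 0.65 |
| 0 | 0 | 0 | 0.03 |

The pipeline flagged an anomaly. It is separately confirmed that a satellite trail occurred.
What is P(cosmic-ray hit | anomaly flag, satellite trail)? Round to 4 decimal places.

P(anomaly flag | satellite trail) = 0.45*0.82*0.92 + 0.65*0.82*0.08 + 0.79*0.18*0.92 + 0.86*0.18*0.08 = 0.339480 + 0.042640 + 0.130824 + 0.012384 = 0.525328
Restricting to configurations with cosmic-ray hit present: 0.042640 + 0.012384 = 0.055024.
So P(cosmic-ray hit | anomaly flag, satellite trail) = 0.055024/0.525328 ≈ 0.1047.

P(cosmic-ray hit | anomaly flag, satellite trail) ≈ 0.1047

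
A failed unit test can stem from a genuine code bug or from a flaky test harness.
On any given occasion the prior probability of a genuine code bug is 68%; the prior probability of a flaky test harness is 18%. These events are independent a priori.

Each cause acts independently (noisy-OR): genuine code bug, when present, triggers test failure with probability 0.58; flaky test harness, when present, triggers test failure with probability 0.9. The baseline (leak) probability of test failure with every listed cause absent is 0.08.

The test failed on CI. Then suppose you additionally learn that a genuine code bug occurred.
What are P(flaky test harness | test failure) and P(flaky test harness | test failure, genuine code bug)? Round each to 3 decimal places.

P(flaky test harness | test failure) ≈ 0.319; P(flaky test harness | test failure, genuine code bug) ≈ 0.256

Under noisy-OR, P(test failure | causes) = 1 − (1−0.08)·∏(1−qᵢ) over the active causes.
P(test failure) = 0.08×0.32×0.82 + 0.908×0.32×0.18 + 0.6136×0.68×0.82 + 0.96136×0.68×0.18 = 0.020992 + 0.052301 + 0.342143 + 0.117670 = 0.533106
Restricting to configurations with flaky test harness present: 0.052301 + 0.117670 = 0.169971.
P(flaky test harness | test failure) = 0.169971 / 0.533106 ≈ 0.319

Now also conditioning on genuine code bug=true:
For the numerator, keep only flaky test harness=true terms: 0.96136×0.18 = 0.173045
The normalizing constant is 0.6136×0.82 + 0.96136×0.18 = 0.676197
Posterior = 0.173045 / 0.676197 ≈ 0.256
This is intercausal reasoning (explaining away): once genuine code bug accounts for the test failure, flaky test harness becomes less likely.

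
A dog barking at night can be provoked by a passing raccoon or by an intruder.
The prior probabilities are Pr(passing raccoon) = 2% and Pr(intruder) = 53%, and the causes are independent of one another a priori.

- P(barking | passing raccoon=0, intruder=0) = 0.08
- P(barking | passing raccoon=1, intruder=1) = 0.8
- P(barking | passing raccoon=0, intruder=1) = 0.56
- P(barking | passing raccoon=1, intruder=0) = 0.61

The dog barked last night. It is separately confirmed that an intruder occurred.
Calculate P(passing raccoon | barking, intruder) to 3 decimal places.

Sum P(barking|·) weighted by the priors over both values of passing raccoon:
  P(barking | intruder) = 0.56×0.98 + 0.8×0.02
        = 0.548800 + 0.016000 = 0.564800
Configurations with passing raccoon contribute 0.016000, so
  P(passing raccoon | barking, intruder) = 0.016000 / 0.564800 ≈ 0.028

P(passing raccoon | barking, intruder) ≈ 0.028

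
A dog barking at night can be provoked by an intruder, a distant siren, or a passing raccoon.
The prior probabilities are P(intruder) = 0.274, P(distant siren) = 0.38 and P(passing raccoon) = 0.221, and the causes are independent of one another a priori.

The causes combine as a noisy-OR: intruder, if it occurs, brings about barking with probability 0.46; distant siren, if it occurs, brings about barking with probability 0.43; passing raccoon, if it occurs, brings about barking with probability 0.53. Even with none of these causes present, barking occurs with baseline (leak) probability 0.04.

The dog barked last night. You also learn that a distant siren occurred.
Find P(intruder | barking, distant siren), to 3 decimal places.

Under noisy-OR, P(barking | causes) = 1 − (1−0.04)·∏(1−qᵢ) over the active causes.
Numerator (weight on configurations with intruder): 0.150375 + 0.052144 = 0.202519
The normalizing constant is 0.4528×0.726×0.779 + 0.742816×0.726×0.221 + 0.704512×0.274×0.779 + 0.861121×0.274×0.221 = 0.577784
P(intruder | barking, distant siren) = 0.202519/0.577784 ≈ 0.351

P(intruder | barking, distant siren) ≈ 0.351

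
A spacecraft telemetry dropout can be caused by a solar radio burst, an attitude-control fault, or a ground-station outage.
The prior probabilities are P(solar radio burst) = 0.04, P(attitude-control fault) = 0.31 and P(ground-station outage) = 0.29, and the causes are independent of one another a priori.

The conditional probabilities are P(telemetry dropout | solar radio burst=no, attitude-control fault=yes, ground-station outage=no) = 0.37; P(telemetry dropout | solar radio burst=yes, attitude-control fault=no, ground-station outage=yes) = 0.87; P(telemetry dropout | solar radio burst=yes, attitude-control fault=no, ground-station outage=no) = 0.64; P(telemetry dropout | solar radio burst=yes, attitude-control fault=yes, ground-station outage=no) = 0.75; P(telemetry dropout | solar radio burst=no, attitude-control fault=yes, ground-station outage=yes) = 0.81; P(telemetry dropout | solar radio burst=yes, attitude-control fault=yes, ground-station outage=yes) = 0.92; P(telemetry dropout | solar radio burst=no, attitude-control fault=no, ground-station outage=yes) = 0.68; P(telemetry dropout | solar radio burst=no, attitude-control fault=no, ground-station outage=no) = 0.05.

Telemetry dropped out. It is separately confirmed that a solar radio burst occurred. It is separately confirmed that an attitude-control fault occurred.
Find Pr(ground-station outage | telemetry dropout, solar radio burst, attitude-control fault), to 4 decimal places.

For the numerator, keep only ground-station outage=true terms: 0.92×0.29 = 0.266800
Normalizer over all consistent configurations: 0.75×0.71 + 0.92×0.29 = 0.799300
Posterior = 0.266800 / 0.799300 ≈ 0.3338

Pr(ground-station outage | telemetry dropout, solar radio burst, attitude-control fault) ≈ 0.3338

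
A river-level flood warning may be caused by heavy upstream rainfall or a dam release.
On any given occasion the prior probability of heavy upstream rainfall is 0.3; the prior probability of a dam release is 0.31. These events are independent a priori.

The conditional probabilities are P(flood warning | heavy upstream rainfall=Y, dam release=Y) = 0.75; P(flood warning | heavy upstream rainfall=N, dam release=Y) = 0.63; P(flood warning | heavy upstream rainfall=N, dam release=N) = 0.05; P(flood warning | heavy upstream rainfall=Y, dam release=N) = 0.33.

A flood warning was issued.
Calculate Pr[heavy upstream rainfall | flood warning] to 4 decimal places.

Numerator (weight on configurations with heavy upstream rainfall): 0.068310 + 0.069750 = 0.138060
The normalizing constant is 0.05·0.7·0.69 + 0.63·0.7·0.31 + 0.33·0.3·0.69 + 0.75·0.3·0.31 = 0.298920
P(heavy upstream rainfall | flood warning) = 0.138060/0.298920 ≈ 0.4619

Pr[heavy upstream rainfall | flood warning] ≈ 0.4619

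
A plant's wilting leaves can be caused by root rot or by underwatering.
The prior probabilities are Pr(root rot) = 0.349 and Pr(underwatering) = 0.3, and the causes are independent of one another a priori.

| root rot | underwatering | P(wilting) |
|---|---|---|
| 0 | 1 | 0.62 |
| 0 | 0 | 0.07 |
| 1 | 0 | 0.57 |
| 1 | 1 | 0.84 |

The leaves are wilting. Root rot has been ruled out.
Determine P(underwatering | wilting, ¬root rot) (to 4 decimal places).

P(underwatering | wilting, ¬root rot) ≈ 0.7915

P(wilting | ¬root rot) = 0.07×0.7 + 0.62×0.3 = 0.049000 + 0.186000 = 0.235000
The underwatering-present share is 0.62×0.3 = 0.186000.
P(underwatering | wilting, ¬root rot) = 0.186000 / 0.235000 ≈ 0.7915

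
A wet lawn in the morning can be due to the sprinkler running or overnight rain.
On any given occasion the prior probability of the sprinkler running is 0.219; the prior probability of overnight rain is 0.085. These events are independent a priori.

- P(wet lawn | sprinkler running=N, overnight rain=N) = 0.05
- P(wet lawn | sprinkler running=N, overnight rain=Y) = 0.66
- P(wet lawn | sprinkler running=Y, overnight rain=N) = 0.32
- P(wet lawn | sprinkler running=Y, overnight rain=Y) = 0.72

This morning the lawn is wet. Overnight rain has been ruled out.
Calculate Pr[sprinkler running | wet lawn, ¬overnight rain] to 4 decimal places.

Pr[sprinkler running | wet lawn, ¬overnight rain] ≈ 0.6422

Weight on sprinkler running=true, given the evidence: 0.32×0.219 = 0.070080
Denominator P(wet lawn | ¬overnight rain): 0.05×0.781 + 0.32×0.219 = 0.109130
Posterior = 0.070080 / 0.109130 ≈ 0.6422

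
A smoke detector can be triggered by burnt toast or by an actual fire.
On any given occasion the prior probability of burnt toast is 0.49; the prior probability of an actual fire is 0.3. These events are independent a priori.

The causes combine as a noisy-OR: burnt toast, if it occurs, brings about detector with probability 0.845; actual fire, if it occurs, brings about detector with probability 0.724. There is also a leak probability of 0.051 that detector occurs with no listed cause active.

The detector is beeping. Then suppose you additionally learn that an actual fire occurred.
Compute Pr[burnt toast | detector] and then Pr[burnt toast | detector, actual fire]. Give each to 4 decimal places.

Under noisy-OR, P(detector | causes) = 1 − (1−0.051)·∏(1−qᵢ) over the active causes.
Enumerate the 4 (burnt toast, actual fire) configurations and weight by the priors:
  P(detector) = 0.051×0.51×0.7 + 0.738076×0.51×0.3 + 0.852905×0.49×0.7 + 0.959402×0.49×0.3
        = 0.018207 + 0.112926 + 0.292546 + 0.141032 = 0.564711
The terms with burnt toast present sum to 0.433578, so
  P(burnt toast | detector) = 0.433578 / 0.564711 ≈ 0.7678

With the extra evidence:
Enumerate both values of burnt toast and weight by the priors:
  P(detector | actual fire) = 0.738076*0.51 + 0.959402*0.49
        = 0.376419 + 0.470107 = 0.846526
The terms with burnt toast present sum to 0.470107, so
  P(burnt toast | detector, actual fire) = 0.470107 / 0.846526 ≈ 0.5553

Pr[burnt toast | detector] ≈ 0.7678; Pr[burnt toast | detector, actual fire] ≈ 0.5553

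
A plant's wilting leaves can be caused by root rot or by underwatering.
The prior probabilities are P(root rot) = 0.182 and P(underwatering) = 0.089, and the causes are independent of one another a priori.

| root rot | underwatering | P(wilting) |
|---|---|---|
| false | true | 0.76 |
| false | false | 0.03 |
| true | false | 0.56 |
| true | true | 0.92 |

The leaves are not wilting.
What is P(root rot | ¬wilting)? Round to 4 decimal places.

P(root rot | ¬wilting) ≈ 0.0912

Weight on root rot=true, given the evidence: 0.072953 + 0.001296 = 0.074249
Denominator P(¬wilting): 0.97·0.818·0.911 + 0.24·0.818·0.089 + 0.44·0.182·0.911 + 0.08·0.182·0.089 = 0.814563
Posterior = 0.074249 / 0.814563 ≈ 0.0912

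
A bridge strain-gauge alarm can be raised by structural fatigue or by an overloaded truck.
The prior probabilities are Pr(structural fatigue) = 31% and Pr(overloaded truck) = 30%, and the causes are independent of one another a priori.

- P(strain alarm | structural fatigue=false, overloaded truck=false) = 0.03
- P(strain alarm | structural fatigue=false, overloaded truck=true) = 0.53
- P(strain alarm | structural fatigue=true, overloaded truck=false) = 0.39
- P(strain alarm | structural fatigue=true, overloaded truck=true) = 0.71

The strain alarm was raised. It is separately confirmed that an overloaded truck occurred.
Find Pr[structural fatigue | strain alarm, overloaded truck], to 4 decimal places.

P(strain alarm | overloaded truck) = 0.53*0.69 + 0.71*0.31 = 0.365700 + 0.220100 = 0.585800
Restricting to configurations with structural fatigue present: 0.71*0.31 = 0.220100.
P(structural fatigue | strain alarm, overloaded truck) = 0.220100 / 0.585800 ≈ 0.3757

Pr[structural fatigue | strain alarm, overloaded truck] ≈ 0.3757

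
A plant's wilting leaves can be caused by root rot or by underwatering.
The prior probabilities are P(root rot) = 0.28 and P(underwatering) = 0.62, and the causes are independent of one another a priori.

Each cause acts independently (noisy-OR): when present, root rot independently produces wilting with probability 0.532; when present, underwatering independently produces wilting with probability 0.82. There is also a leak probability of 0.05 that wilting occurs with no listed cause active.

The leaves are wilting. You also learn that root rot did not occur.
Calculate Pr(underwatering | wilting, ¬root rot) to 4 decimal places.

Pr(underwatering | wilting, ¬root rot) ≈ 0.9644

Under noisy-OR, P(wilting | causes) = 1 − (1−0.05)·∏(1−qᵢ) over the active causes.
By total probability over both values of underwatering:
  P(wilting | ¬root rot) = 0.05*0.38 + 0.829*0.62
        = 0.019000 + 0.513980 = 0.532980
Keeping only the underwatering-present terms gives 0.513980, so
  P(underwatering | wilting, ¬root rot) = 0.513980 / 0.532980 ≈ 0.9644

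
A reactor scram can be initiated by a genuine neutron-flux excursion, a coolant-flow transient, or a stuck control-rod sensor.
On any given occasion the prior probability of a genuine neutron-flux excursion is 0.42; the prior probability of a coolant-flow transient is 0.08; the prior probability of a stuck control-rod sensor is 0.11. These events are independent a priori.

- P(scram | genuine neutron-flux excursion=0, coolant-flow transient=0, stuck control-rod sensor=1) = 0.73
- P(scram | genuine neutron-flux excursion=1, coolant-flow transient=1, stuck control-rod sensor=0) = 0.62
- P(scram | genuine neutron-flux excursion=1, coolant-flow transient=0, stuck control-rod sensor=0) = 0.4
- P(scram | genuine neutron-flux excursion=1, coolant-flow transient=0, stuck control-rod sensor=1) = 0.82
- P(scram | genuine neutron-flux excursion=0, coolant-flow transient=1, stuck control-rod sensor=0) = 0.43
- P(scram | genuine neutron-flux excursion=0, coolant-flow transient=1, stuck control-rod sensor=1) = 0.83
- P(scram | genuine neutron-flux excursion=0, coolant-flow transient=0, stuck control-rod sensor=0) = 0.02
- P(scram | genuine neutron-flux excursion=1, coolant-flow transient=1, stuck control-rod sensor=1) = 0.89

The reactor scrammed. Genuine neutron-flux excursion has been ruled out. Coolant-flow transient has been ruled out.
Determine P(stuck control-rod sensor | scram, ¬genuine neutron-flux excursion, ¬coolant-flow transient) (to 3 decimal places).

P(scram | ¬genuine neutron-flux excursion, ¬coolant-flow transient) = 0.02·0.89 + 0.73·0.11 = 0.017800 + 0.080300 = 0.098100
The stuck control-rod sensor-present share is 0.73·0.11 = 0.080300.
So P(stuck control-rod sensor | scram, ¬genuine neutron-flux excursion, ¬coolant-flow transient) = 0.080300/0.098100 ≈ 0.819.

P(stuck control-rod sensor | scram, ¬genuine neutron-flux excursion, ¬coolant-flow transient) ≈ 0.819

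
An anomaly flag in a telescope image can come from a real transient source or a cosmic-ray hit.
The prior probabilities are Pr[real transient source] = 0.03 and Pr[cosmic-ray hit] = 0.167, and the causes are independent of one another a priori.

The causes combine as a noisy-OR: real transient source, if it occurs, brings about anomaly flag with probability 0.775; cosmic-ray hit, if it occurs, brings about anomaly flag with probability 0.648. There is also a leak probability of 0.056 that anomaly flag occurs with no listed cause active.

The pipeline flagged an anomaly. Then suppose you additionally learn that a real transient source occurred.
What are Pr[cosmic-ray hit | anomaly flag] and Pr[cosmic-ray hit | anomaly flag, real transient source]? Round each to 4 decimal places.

Under noisy-OR, P(anomaly flag | causes) = 1 − (1−0.056)·∏(1−qᵢ) over the active causes.
P(anomaly flag) = 0.056*0.97*0.833 + 0.667712*0.97*0.167 + 0.7876*0.03*0.833 + 0.925235*0.03*0.167 = 0.045249 + 0.108163 + 0.019682 + 0.004635 = 0.177729
The cosmic-ray hit-present share is 0.108163 + 0.004635 = 0.112798.
Hence the posterior is 0.112798/0.177729 ≈ 0.6347.

With the extra evidence:
Weight on cosmic-ray hit=true, given the evidence: 0.925235·0.167 = 0.154514
Normalizer over all consistent configurations: 0.7876·0.833 + 0.925235·0.167 = 0.810585
P(cosmic-ray hit | anomaly flag, real transient source) = 0.154514/0.810585 ≈ 0.1906

Pr[cosmic-ray hit | anomaly flag] ≈ 0.6347; Pr[cosmic-ray hit | anomaly flag, real transient source] ≈ 0.1906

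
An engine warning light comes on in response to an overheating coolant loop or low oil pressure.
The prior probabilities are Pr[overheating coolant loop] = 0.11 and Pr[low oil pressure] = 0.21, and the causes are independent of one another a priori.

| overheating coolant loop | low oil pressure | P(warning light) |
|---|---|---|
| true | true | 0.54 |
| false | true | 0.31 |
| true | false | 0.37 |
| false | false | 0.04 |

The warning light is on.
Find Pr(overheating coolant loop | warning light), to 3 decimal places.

Pr(overheating coolant loop | warning light) ≈ 0.341

Sum P(warning light|·) weighted by the priors over the 4 (overheating coolant loop, low oil pressure) configurations:
  P(warning light) = 0.04×0.89×0.79 + 0.31×0.89×0.21 + 0.37×0.11×0.79 + 0.54×0.11×0.21
        = 0.028124 + 0.057939 + 0.032153 + 0.012474 = 0.130690
The terms with overheating coolant loop present sum to 0.044627, so
  P(overheating coolant loop | warning light) = 0.044627 / 0.130690 ≈ 0.341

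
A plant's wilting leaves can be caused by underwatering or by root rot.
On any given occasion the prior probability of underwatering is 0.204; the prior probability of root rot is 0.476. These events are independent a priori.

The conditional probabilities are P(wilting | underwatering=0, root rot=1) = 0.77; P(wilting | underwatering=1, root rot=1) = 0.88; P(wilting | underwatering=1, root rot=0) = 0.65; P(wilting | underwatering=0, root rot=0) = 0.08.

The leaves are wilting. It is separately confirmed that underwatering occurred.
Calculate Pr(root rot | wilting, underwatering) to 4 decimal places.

P(wilting | underwatering) = 0.65*0.524 + 0.88*0.476 = 0.340600 + 0.418880 = 0.759480
The root rot-present share is 0.88*0.476 = 0.418880.
P(root rot | wilting, underwatering) = 0.418880 / 0.759480 ≈ 0.5515

Pr(root rot | wilting, underwatering) ≈ 0.5515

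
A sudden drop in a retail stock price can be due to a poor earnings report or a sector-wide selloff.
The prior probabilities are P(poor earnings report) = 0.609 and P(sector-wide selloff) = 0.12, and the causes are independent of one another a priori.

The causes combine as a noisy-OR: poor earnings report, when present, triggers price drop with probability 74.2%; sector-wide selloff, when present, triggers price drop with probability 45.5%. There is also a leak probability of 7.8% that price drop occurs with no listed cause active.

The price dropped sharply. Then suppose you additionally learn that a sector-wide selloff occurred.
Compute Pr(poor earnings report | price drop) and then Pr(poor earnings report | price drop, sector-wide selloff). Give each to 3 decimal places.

Under noisy-OR, P(price drop | causes) = 1 − (1−0.078)·∏(1−qᵢ) over the active causes.
P(price drop) = 0.078·0.391·0.88 + 0.49751·0.391·0.12 + 0.762124·0.609·0.88 + 0.870358·0.609·0.12 = 0.026838 + 0.023343 + 0.408437 + 0.063606 = 0.522224
The poor earnings report-present share is 0.408437 + 0.063606 = 0.472043.
So P(poor earnings report | price drop) = 0.472043/0.522224 ≈ 0.904.

Now also conditioning on sector-wide selloff=true:
Weight on poor earnings report=true, given the evidence: 0.870358×0.609 = 0.530048
Normalizer over all consistent configurations: 0.49751×0.391 + 0.870358×0.609 = 0.724574
P(poor earnings report | price drop, sector-wide selloff) = 0.530048/0.724574 ≈ 0.732
— sector-wide selloff explains away the evidence for poor earnings report.

Pr(poor earnings report | price drop) ≈ 0.904; Pr(poor earnings report | price drop, sector-wide selloff) ≈ 0.732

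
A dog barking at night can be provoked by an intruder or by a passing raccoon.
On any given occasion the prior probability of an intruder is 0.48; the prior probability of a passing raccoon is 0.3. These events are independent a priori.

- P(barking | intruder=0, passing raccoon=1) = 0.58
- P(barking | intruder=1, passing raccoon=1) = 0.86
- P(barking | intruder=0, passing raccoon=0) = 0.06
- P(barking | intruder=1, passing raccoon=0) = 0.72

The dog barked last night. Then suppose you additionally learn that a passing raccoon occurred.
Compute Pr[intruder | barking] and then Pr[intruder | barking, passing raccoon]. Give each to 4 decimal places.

Sum P(barking|·) weighted by the priors over the 4 (intruder, passing raccoon) configurations:
  P(barking) = 0.06·0.52·0.7 + 0.58·0.52·0.3 + 0.72·0.48·0.7 + 0.86·0.48·0.3
        = 0.021840 + 0.090480 + 0.241920 + 0.123840 = 0.478080
The terms with intruder present sum to 0.365760, so
  P(intruder | barking) = 0.365760 / 0.478080 ≈ 0.7651

Now condition on the additional information:
P(barking | passing raccoon) = 0.58*0.52 + 0.86*0.48 = 0.301600 + 0.412800 = 0.714400
The intruder-present share is 0.86*0.48 = 0.412800.
P(intruder | barking, passing raccoon) = 0.412800 / 0.714400 ≈ 0.5778
Conditioning on passing raccoon lowers the posterior on intruder: the classic explaining-away effect in a common-effect structure.

Pr[intruder | barking] ≈ 0.7651; Pr[intruder | barking, passing raccoon] ≈ 0.5778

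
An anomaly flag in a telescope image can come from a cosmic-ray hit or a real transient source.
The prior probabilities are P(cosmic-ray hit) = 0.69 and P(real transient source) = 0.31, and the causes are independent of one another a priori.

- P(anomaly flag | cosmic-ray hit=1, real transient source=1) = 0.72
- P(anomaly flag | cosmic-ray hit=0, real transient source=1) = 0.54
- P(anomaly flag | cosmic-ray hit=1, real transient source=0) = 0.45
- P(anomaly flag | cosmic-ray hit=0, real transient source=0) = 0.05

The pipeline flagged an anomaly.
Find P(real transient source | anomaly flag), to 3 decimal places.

Enumerate the 4 (cosmic-ray hit, real transient source) configurations and weight by the priors:
  P(anomaly flag) = 0.05*0.31*0.69 + 0.54*0.31*0.31 + 0.45*0.69*0.69 + 0.72*0.69*0.31
        = 0.010695 + 0.051894 + 0.214245 + 0.154008 = 0.430842
Configurations with real transient source contribute 0.205902, so
  P(real transient source | anomaly flag) = 0.205902 / 0.430842 ≈ 0.478

P(real transient source | anomaly flag) ≈ 0.478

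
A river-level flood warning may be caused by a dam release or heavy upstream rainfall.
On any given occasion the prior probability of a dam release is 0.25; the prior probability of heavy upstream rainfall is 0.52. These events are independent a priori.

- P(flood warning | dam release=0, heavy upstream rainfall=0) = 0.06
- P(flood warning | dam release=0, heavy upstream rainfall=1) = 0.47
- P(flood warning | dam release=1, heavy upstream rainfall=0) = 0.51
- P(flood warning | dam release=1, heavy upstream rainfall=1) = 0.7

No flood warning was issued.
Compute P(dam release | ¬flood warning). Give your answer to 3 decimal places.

P(¬flood warning) = 0.94·0.75·0.48 + 0.53·0.75·0.52 + 0.49·0.25·0.48 + 0.3·0.25·0.52 = 0.338400 + 0.206700 + 0.058800 + 0.039000 = 0.642900
Restricting to configurations with dam release present: 0.058800 + 0.039000 = 0.097800.
Hence the posterior is 0.097800/0.642900 ≈ 0.152.

P(dam release | ¬flood warning) ≈ 0.152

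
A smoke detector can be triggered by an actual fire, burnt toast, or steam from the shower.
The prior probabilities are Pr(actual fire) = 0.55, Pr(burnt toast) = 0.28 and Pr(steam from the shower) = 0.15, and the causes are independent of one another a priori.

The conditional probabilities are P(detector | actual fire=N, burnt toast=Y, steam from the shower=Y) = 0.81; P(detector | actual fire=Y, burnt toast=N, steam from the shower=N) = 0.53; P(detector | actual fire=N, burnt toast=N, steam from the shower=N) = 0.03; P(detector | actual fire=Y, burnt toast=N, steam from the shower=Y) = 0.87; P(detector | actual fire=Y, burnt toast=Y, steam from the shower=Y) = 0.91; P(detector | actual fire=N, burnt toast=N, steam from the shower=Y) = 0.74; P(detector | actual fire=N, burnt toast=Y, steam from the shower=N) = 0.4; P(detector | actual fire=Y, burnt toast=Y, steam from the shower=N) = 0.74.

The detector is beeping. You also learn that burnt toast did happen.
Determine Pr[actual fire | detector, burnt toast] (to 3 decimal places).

Enumerate the 4 (actual fire, steam from the shower) configurations and weight by the priors:
  P(detector | burnt toast) = 0.4×0.45×0.85 + 0.81×0.45×0.15 + 0.74×0.55×0.85 + 0.91×0.55×0.15
        = 0.153000 + 0.054675 + 0.345950 + 0.075075 = 0.628700
Keeping only the actual fire-present terms gives 0.421025, so
  P(actual fire | detector, burnt toast) = 0.421025 / 0.628700 ≈ 0.670

Pr[actual fire | detector, burnt toast] ≈ 0.670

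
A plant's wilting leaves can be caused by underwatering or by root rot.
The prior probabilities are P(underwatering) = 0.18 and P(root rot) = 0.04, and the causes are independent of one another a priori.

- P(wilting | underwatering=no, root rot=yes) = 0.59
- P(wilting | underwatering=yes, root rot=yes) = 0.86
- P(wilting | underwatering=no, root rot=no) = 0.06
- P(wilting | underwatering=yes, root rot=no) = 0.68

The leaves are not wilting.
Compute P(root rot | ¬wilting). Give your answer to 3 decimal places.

Numerator (weight on configurations with root rot): 0.013448 + 0.001008 = 0.014456
Normalizer over all consistent configurations: 0.94*0.82*0.96 + 0.41*0.82*0.04 + 0.32*0.18*0.96 + 0.14*0.18*0.04 = 0.809720
Posterior = 0.014456 / 0.809720 ≈ 0.018

P(root rot | ¬wilting) ≈ 0.018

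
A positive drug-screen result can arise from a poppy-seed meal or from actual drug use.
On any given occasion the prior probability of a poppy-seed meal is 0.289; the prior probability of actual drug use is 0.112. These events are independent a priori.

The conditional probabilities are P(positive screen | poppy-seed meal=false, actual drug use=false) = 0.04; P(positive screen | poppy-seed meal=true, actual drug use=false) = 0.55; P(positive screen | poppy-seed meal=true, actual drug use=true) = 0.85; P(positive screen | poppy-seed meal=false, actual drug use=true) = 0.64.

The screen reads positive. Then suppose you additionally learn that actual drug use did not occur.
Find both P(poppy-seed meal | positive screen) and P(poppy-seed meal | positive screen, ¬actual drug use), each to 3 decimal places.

Sum P(positive screen|·) weighted by the priors over the 4 (poppy-seed meal, actual drug use) configurations:
  P(positive screen) = 0.04×0.711×0.888 + 0.64×0.711×0.112 + 0.55×0.289×0.888 + 0.85×0.289×0.112
        = 0.025255 + 0.050964 + 0.141148 + 0.027513 = 0.244880
Keeping only the poppy-seed meal-present terms gives 0.168661, so
  P(poppy-seed meal | positive screen) = 0.168661 / 0.244880 ≈ 0.689

Now also conditioning on actual drug use≠true:
Weight on poppy-seed meal=true, given the evidence: 0.55·0.289 = 0.158950
The normalizing constant is 0.04·0.711 + 0.55·0.289 = 0.187390
Posterior = 0.158950 / 0.187390 ≈ 0.848

P(poppy-seed meal | positive screen) ≈ 0.689; P(poppy-seed meal | positive screen, ¬actual drug use) ≈ 0.848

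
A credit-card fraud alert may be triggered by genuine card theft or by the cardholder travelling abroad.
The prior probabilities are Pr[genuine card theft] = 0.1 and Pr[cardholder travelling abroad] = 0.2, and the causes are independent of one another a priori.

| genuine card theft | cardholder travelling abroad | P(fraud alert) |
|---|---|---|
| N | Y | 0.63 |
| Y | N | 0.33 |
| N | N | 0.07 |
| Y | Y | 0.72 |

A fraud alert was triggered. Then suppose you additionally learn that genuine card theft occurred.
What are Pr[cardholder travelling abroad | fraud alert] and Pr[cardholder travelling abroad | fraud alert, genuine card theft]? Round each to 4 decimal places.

P(fraud alert) = 0.07*0.9*0.8 + 0.63*0.9*0.2 + 0.33*0.1*0.8 + 0.72*0.1*0.2 = 0.050400 + 0.113400 + 0.026400 + 0.014400 = 0.204600
Restricting to configurations with cardholder travelling abroad present: 0.113400 + 0.014400 = 0.127800.
Hence the posterior is 0.127800/0.204600 ≈ 0.6246.

Now also conditioning on genuine card theft=true:
Weight on cardholder travelling abroad=true, given the evidence: 0.72·0.2 = 0.144000
The normalizing constant is 0.33·0.8 + 0.72·0.2 = 0.408000
P(cardholder travelling abroad | fraud alert, genuine card theft) = 0.144000/0.408000 ≈ 0.3529
— genuine card theft explains away the evidence for cardholder travelling abroad.

Pr[cardholder travelling abroad | fraud alert] ≈ 0.6246; Pr[cardholder travelling abroad | fraud alert, genuine card theft] ≈ 0.3529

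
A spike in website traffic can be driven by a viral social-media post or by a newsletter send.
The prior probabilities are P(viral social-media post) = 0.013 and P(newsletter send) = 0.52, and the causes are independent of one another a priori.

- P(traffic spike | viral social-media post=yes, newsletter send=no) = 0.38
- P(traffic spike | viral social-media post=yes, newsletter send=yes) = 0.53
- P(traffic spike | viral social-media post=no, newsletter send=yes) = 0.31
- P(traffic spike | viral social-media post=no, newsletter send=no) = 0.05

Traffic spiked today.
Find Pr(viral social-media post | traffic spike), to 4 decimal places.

Weight on viral social-media post=true, given the evidence: 0.002371 + 0.003583 = 0.005954
The normalizing constant is 0.05·0.987·0.48 + 0.31·0.987·0.52 + 0.38·0.013·0.48 + 0.53·0.013·0.52 = 0.188746
P(viral social-media post | traffic spike) = 0.005954/0.188746 ≈ 0.0315

Pr(viral social-media post | traffic spike) ≈ 0.0315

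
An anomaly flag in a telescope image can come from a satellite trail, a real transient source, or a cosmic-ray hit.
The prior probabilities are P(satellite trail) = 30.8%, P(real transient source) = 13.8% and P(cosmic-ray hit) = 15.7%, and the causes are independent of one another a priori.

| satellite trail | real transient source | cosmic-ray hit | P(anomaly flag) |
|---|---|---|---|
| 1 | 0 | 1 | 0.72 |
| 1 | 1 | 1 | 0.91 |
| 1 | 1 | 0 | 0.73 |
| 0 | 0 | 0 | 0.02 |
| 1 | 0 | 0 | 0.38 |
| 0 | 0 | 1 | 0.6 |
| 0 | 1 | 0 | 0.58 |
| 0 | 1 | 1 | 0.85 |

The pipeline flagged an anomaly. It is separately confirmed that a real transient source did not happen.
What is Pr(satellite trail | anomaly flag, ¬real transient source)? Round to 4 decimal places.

P(anomaly flag | ¬real transient source) = 0.02·0.692·0.843 + 0.6·0.692·0.157 + 0.38·0.308·0.843 + 0.72·0.308·0.157 = 0.011667 + 0.065186 + 0.098665 + 0.034816 = 0.210334
Restricting to configurations with satellite trail present: 0.098665 + 0.034816 = 0.133481.
So P(satellite trail | anomaly flag, ¬real transient source) = 0.133481/0.210334 ≈ 0.6346.

Pr(satellite trail | anomaly flag, ¬real transient source) ≈ 0.6346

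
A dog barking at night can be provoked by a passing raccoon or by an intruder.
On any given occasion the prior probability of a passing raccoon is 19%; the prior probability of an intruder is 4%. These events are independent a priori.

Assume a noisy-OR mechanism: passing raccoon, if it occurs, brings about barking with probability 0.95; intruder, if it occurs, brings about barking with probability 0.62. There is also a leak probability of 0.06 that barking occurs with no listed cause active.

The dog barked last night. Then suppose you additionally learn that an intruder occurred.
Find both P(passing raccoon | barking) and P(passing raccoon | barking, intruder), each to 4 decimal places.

Under noisy-OR, P(barking | causes) = 1 − (1−0.06)·∏(1−qᵢ) over the active causes.
Enumerate the 4 (passing raccoon, intruder) configurations and weight by the priors:
  P(barking) = 0.06×0.81×0.96 + 0.6428×0.81×0.04 + 0.953×0.19×0.96 + 0.98214×0.19×0.04
        = 0.046656 + 0.020827 + 0.173827 + 0.007464 = 0.248774
The terms with passing raccoon present sum to 0.181291, so
  P(passing raccoon | barking) = 0.181291 / 0.248774 ≈ 0.7287

With the extra evidence:
Weight on passing raccoon=true, given the evidence: 0.98214·0.19 = 0.186607
Denominator P(barking | intruder): 0.6428·0.81 + 0.98214·0.19 = 0.707275
P(passing raccoon | barking, intruder) = 0.186607/0.707275 ≈ 0.2638
Conditioning on intruder lowers the posterior on passing raccoon: the classic explaining-away effect in a common-effect structure.

P(passing raccoon | barking) ≈ 0.7287; P(passing raccoon | barking, intruder) ≈ 0.2638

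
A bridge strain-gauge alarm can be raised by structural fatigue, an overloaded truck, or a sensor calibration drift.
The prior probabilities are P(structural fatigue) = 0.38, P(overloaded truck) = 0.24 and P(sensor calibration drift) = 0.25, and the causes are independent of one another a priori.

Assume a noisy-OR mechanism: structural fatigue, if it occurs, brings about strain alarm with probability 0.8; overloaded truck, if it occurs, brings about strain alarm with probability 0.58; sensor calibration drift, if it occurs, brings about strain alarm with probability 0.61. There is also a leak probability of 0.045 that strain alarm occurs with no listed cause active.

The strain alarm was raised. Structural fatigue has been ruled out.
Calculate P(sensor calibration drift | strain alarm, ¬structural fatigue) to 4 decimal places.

Under noisy-OR, P(strain alarm | causes) = 1 − (1−0.045)·∏(1−qᵢ) over the active causes.
P(strain alarm | ¬structural fatigue) = 0.045×0.76×0.75 + 0.62755×0.76×0.25 + 0.5989×0.24×0.75 + 0.843571×0.24×0.25 = 0.025650 + 0.119235 + 0.107802 + 0.050614 = 0.303301
Restricting to configurations with sensor calibration drift present: 0.119235 + 0.050614 = 0.169849.
Hence the posterior is 0.169849/0.303301 ≈ 0.5600.

P(sensor calibration drift | strain alarm, ¬structural fatigue) ≈ 0.5600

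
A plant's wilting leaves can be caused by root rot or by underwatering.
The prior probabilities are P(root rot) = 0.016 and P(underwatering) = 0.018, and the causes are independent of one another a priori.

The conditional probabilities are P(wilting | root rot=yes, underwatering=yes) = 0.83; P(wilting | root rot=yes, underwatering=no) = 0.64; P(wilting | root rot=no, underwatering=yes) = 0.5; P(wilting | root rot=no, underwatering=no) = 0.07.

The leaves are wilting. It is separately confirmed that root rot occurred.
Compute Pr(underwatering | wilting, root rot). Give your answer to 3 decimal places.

Pr(underwatering | wilting, root rot) ≈ 0.023

Numerator (weight on configurations with underwatering): 0.83·0.018 = 0.014940
Normalizer over all consistent configurations: 0.64·0.982 + 0.83·0.018 = 0.643420
Posterior = 0.014940 / 0.643420 ≈ 0.023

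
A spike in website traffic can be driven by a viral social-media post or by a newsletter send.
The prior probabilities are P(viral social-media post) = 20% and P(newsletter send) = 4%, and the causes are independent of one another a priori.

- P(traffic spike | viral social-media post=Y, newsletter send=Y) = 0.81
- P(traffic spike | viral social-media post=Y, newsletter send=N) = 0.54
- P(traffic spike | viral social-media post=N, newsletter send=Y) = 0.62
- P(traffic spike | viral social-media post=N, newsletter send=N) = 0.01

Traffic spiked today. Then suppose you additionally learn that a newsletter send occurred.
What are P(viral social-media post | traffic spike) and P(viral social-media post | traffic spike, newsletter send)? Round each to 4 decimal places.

P(viral social-media post | traffic spike) ≈ 0.8001; P(viral social-media post | traffic spike, newsletter send) ≈ 0.2462

Numerator (weight on configurations with viral social-media post): 0.103680 + 0.006480 = 0.110160
Denominator P(traffic spike): 0.01×0.8×0.96 + 0.62×0.8×0.04 + 0.54×0.2×0.96 + 0.81×0.2×0.04 = 0.137680
P(viral social-media post | traffic spike) = 0.110160/0.137680 ≈ 0.8001

Now also conditioning on newsletter send=true:
Numerator (weight on configurations with viral social-media post): 0.81·0.2 = 0.162000
The normalizing constant is 0.62·0.8 + 0.81·0.2 = 0.658000
P(viral social-media post | traffic spike, newsletter send) = 0.162000/0.658000 ≈ 0.2462
Conditioning on newsletter send lowers the posterior on viral social-media post: the classic explaining-away effect in a common-effect structure.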